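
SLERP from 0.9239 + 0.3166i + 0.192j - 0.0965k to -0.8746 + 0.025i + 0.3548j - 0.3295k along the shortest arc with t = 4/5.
0.9327 + 0.0494i - 0.2526j + 0.2528k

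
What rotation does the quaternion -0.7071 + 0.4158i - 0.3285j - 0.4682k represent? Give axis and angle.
axis = (0.588, -0.4646, -0.6621), θ = 3π/2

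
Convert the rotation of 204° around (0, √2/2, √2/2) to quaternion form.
-0.2079 + 0.6917j + 0.6917k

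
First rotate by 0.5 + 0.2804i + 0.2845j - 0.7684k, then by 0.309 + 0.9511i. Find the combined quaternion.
-0.1122 + 0.5622i + 0.8187j + 0.0332k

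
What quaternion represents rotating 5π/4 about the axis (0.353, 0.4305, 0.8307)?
-0.3827 + 0.3261i + 0.3977j + 0.7675k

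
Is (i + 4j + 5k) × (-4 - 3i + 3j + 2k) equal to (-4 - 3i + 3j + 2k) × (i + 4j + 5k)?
No: pq = -19 - 11i - 33j - 5k ≠ -19 + 3i + j - 35k = qp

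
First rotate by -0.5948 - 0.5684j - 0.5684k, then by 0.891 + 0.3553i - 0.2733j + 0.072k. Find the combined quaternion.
-0.6444 - 0.0151i - 0.1419j - 0.7512k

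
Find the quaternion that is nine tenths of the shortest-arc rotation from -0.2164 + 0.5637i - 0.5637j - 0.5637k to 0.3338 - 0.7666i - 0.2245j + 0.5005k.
-0.3322 + 0.7704i + 0.1432j - 0.5251k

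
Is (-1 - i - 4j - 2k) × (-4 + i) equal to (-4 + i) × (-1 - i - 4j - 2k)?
No: pq = 5 + 3i + 14j + 12k ≠ 5 + 3i + 18j + 4k = qp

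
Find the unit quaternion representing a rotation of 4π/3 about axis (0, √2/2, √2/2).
-0.5 + 0.6124j + 0.6124k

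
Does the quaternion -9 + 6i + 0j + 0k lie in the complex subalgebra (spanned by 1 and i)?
Yes. The quaternion -9 + 6i has j- and k-coefficients y = z = 0, so it lies in the complex subalgebra spanned by 1 and i.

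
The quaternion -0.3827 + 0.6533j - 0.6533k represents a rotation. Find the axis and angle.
axis = (0, √2/2, -√2/2), θ = 5π/4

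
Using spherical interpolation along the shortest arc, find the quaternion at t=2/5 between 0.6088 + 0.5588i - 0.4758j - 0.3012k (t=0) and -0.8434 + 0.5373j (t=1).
0.7463 + 0.3533i - 0.531j - 0.1904k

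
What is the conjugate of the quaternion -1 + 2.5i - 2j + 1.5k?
-1 - 2.5i + 2j - 1.5k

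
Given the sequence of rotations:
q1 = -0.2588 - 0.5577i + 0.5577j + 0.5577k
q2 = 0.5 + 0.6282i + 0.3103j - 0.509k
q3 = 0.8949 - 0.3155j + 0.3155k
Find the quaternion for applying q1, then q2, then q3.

q2 · q1 = 0.3318 + 0.0155i + 0.1321j + 0.934k
q3 · q2 · q1 = 0.0439 - 0.3225i + 0.0184j + 0.9454k
0.0439 - 0.3225i + 0.0184j + 0.9454k


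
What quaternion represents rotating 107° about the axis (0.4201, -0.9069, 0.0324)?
0.5948 + 0.3377i - 0.729j + 0.026k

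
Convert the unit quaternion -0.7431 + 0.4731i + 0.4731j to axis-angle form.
axis = (√2/2, √2/2, 0), θ = 276°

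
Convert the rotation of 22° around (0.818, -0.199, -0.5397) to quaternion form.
0.9816 + 0.1561i - 0.038j - 0.103k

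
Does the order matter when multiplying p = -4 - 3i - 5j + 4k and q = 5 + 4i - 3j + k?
Yes: pq = -27 - 24i + 6j + 45k ≠ -27 - 38i - 32j - 13k = qp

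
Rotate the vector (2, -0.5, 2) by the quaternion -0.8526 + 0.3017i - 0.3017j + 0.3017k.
(2.499, -1.046, 0.955)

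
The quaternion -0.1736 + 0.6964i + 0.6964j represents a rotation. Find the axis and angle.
axis = (√2/2, √2/2, 0), θ = 200°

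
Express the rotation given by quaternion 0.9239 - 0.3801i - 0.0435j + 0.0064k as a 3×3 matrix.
[[0.9961, 0.0212, -0.0852], [0.0449, 0.711, 0.7018], [0.0755, -0.7029, 0.7073]]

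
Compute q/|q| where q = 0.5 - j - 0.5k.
0.4082 - 0.8165j - 0.4082k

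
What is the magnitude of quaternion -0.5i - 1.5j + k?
1.871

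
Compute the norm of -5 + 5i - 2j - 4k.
√70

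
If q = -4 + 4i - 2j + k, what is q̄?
-4 - 4i + 2j - k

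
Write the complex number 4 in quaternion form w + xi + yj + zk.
4 + 0i + 0j + 0k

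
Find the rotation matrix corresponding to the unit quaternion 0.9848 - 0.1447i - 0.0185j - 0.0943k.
[[0.9815, 0.1911, -0.0091], [-0.1804, 0.9403, 0.2885], [0.0637, -0.2815, 0.9574]]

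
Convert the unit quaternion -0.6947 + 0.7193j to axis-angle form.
axis = (0, 1, 0), θ = 268°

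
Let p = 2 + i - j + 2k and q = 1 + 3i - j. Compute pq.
-2 + 9i + 3j + 4k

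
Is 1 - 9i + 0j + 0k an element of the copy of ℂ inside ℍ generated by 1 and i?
Yes. The quaternion 1 - 9i has j- and k-coefficients y = z = 0, so it lies in the complex subalgebra spanned by 1 and i.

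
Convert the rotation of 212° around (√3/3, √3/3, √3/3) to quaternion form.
-0.2756 + 0.555i + 0.555j + 0.555k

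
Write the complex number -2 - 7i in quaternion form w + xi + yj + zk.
-2 - 7i + 0j + 0k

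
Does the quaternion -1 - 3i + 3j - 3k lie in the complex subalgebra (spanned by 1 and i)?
No. The quaternion -1 - 3i + 3j - 3k has j-coefficient y = 3 and k-coefficient z = -3, not both zero, so it does not lie in the complex subalgebra spanned by 1 and i.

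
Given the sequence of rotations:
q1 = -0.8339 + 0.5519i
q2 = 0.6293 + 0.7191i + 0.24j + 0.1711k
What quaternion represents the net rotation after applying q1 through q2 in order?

q2 · q1 = -0.9216 - 0.2523i - 0.1057j - 0.2751k
-0.9216 - 0.2523i - 0.1057j - 0.2751k


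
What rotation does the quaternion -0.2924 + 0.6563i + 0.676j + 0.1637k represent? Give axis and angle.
axis = (0.6863, 0.7069, 0.1712), θ = 214°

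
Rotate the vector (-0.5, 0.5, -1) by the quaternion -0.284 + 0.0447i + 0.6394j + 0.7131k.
(0.948, -0.774, 0.051)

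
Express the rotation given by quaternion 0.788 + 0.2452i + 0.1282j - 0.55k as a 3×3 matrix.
[[0.3621, 0.9297, -0.0677], [-0.8039, 0.2748, -0.5275], [-0.4718, 0.2454, 0.8469]]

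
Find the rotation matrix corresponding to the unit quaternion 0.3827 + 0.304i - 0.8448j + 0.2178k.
[[-0.5222, -0.6803, -0.5142], [-0.3469, 0.7203, -0.6007], [0.779, -0.1353, -0.6122]]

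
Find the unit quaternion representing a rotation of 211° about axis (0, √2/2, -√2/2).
-0.2672 + 0.6814j - 0.6814k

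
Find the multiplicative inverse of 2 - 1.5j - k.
0.2759 + 0.2069j + 0.1379k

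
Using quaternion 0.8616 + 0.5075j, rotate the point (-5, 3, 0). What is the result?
(-2.424, 3, 4.373)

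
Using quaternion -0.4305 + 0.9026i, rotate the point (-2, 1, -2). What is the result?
(-2, -2.184, 0.482)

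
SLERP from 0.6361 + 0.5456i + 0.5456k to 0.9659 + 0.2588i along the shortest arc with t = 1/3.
0.7929 + 0.475i + 0.3818k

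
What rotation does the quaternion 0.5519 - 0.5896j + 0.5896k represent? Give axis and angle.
axis = (0, -√2/2, √2/2), θ = 113°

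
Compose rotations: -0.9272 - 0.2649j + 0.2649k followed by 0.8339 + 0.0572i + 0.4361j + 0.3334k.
-0.746 + 0.1508i - 0.6404j - 0.1034k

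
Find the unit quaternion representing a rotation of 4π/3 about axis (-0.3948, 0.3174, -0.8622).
-0.5 - 0.3419i + 0.2749j - 0.7467k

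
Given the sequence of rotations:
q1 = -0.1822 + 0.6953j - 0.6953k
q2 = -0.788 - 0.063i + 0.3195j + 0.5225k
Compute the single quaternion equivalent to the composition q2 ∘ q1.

q2 · q1 = 0.2847 - 0.574i - 0.6499j + 0.4089k
0.2847 - 0.574i - 0.6499j + 0.4089k


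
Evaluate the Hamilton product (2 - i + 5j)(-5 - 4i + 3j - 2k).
-29 - 13i - 21j + 13k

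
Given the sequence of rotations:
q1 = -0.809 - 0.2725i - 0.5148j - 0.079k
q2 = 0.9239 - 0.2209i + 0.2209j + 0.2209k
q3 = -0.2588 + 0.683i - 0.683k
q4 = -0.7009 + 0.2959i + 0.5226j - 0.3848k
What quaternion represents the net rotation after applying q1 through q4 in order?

q2 · q1 = -0.6765 + 0.0232i - 0.732j - 0.0778k
q3 · q2 · q1 = 0.1061 - 0.968i + 0.2267j - 0.0178k
q4 · q3 · q2 · q1 = 0.0867 + 0.7878i + 0.2743j + 0.5446k
0.0867 + 0.7878i + 0.2743j + 0.5446k


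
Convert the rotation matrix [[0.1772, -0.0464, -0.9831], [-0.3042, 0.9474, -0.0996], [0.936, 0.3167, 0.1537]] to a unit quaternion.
0.7547 + 0.1379i - 0.6357j - 0.0854k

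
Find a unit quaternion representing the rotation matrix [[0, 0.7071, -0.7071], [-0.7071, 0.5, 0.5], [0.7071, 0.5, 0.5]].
0.7071 - 0.5j - 0.5k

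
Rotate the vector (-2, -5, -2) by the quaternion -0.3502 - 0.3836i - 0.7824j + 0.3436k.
(-3.852, -1.454, 4.005)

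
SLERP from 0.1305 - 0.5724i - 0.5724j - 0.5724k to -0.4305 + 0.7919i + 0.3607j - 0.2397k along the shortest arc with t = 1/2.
0.3157 - 0.7678i - 0.5251j - 0.1872k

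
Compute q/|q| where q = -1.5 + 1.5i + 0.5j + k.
-0.6255 + 0.6255i + 0.2085j + 0.417k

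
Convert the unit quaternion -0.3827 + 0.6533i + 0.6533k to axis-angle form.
axis = (√2/2, 0, √2/2), θ = 5π/4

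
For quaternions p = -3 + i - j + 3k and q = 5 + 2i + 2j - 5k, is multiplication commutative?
No: pq = -2i + 34k ≠ -22j + 26k = qp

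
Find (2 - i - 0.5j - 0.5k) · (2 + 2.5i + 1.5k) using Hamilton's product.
7.25 + 2.25i - 0.75j + 3.25k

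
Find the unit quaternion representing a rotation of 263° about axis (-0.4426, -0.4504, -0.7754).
-0.6626 - 0.3315i - 0.3373j - 0.5807k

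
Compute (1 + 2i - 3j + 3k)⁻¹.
0.0435 - 0.087i + 0.1304j - 0.1304k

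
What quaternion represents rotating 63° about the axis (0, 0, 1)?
0.8526 + 0.5225k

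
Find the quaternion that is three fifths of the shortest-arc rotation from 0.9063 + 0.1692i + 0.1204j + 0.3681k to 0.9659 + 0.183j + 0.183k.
0.9501 + 0.0684i + 0.1593j + 0.2593k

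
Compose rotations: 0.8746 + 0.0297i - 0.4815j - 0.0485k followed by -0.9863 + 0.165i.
-0.8675 + 0.115i + 0.4829j - 0.0316k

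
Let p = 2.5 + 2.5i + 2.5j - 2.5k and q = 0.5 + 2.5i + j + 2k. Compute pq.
-2.5 + 15i - 7.5j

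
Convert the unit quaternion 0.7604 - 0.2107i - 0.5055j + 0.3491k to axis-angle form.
axis = (-0.3244, -0.7783, 0.5375), θ = 81°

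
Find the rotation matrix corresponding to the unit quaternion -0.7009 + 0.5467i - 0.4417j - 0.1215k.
[[0.5803, -0.6533, 0.4863], [-0.3126, 0.3727, 0.8737], [-0.752, -0.659, 0.012]]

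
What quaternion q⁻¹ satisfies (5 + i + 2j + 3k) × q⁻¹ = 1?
0.1282 - 0.0256i - 0.0513j - 0.0769k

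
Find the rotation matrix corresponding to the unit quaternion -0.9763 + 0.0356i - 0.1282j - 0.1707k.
[[0.9089, -0.3424, 0.2382], [0.3242, 0.9392, 0.1133], [-0.2625, -0.0257, 0.9646]]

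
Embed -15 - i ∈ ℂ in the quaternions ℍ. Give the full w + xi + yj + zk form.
-15 - i + 0j + 0k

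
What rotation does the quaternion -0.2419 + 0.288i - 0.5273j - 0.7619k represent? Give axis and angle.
axis = (0.2968, -0.5434, -0.7852), θ = 208°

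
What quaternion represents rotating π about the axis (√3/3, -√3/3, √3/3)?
0.5774i - 0.5774j + 0.5774k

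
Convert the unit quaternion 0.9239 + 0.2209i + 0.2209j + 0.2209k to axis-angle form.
axis = (√3/3, √3/3, √3/3), θ = π/4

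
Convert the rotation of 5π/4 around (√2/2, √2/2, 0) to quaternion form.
-0.3827 + 0.6533i + 0.6533j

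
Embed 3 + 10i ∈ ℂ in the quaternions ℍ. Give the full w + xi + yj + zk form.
3 + 10i + 0j + 0k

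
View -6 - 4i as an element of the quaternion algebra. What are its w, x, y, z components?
-6 - 4i + 0j + 0k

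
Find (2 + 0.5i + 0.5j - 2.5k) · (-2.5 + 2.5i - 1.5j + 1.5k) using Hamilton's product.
-1.75 + 0.75i - 11.25j + 7.25k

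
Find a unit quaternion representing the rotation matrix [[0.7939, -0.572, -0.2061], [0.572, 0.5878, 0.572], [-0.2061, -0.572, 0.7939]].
0.891 - 0.321i + 0.321k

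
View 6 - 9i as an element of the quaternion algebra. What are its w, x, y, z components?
6 - 9i + 0j + 0k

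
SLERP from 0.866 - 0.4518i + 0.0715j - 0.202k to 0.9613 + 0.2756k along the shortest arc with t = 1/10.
0.8952 - 0.4128i + 0.0653j - 0.1548k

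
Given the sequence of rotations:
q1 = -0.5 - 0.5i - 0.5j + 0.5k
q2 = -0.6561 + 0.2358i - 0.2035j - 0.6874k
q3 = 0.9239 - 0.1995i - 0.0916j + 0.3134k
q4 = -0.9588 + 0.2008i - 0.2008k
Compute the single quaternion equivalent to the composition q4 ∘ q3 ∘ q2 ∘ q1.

q2 · q1 = 0.6879 - 0.2353i + 0.6556j - 0.204k
q3 · q2 · q1 = 0.7126 - 0.5414i + 0.4283j - 0.1252k
q4 · q3 · q2 · q1 = -0.5997 + 0.7482i - 0.2768j + 0.063k
-0.5997 + 0.7482i - 0.2768j + 0.063k


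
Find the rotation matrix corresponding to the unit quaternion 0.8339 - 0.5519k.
[[0.3908, 0.9205, 0], [-0.9205, 0.3908, 0], [0, 0, 1]]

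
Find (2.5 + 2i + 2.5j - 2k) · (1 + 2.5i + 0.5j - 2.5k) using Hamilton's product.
-8.75 + 3i + 3.75j - 13.5k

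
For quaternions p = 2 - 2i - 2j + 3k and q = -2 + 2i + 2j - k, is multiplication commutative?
No: pq = 7 + 4i + 12j - 8k ≠ 7 + 12i + 4j - 8k = qp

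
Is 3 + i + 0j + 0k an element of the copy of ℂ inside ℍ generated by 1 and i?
Yes. The quaternion 3 + i has j- and k-coefficients y = z = 0, so it lies in the complex subalgebra spanned by 1 and i.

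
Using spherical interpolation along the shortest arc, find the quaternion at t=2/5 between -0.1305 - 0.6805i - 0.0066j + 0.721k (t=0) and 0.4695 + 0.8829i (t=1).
-0.293 - 0.8336i - 0.0043j + 0.4682k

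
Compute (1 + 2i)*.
1 - 2i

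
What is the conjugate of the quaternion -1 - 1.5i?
-1 + 1.5i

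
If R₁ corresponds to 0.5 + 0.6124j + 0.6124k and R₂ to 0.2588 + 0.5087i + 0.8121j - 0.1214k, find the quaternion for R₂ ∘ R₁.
-0.2936 + 0.826i + 0.253j + 0.4093k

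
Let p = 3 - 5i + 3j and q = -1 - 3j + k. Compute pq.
6 + 8i - 7j + 18k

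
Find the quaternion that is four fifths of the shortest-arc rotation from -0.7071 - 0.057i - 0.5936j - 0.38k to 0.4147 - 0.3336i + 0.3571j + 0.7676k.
-0.4938 + 0.2623i - 0.4219j - 0.7137k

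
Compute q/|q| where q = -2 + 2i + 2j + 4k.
-0.378 + 0.378i + 0.378j + 0.7559k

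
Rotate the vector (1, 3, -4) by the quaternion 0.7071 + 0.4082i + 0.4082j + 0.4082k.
(-4.041, 2.887, 1.154)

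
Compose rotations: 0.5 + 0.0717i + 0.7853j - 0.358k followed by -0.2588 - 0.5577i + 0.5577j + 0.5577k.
-0.3277 - 0.935i - 0.0841j - 0.1064k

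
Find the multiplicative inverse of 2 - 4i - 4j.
0.0556 + 0.1111i + 0.1111j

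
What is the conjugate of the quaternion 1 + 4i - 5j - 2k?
1 - 4i + 5j + 2k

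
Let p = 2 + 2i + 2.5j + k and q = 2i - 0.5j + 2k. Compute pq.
-4.75 + 9.5i - 3j - 2k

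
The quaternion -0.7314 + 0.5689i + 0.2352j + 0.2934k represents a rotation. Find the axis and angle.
axis = (0.8342, 0.3449, 0.4302), θ = 274°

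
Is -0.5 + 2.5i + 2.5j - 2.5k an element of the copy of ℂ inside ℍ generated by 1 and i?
No. The quaternion -0.5 + 2.5i + 2.5j - 2.5k has j-coefficient y = 2.5 and k-coefficient z = -2.5, not both zero, so it does not lie in the complex subalgebra spanned by 1 and i.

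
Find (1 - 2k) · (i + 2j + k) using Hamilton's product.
2 + 5i + k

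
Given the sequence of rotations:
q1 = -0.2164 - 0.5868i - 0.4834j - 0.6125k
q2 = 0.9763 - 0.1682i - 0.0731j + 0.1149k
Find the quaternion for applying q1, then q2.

q2 · q1 = -0.2749 - 0.4362i - 0.6266j - 0.5844k
-0.2749 - 0.4362i - 0.6266j - 0.5844k


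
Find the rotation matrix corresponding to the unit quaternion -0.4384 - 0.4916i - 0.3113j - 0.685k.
[[-0.1323, -0.2945, 0.9464], [0.9067, -0.4218, -0.0046], [0.4005, 0.8575, 0.3228]]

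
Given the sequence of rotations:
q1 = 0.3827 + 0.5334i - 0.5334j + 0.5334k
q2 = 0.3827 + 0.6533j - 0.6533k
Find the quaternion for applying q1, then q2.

q2 · q1 = 0.8434 + 0.2041i - 0.3026j - 0.3944k
0.8434 + 0.2041i - 0.3026j - 0.3944k


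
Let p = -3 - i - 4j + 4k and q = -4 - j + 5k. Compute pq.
-12 - 12i + 24j - 30k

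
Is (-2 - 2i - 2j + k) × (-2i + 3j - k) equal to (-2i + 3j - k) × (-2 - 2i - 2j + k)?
No: pq = 3 + 3i - 10j - 8k ≠ 3 + 5i - 2j + 12k = qp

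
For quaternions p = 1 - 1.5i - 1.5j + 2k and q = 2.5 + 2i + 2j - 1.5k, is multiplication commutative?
No: pq = 11.5 - 3.5i + 3.5k ≠ 11.5 - 3.5j + 3.5k = qp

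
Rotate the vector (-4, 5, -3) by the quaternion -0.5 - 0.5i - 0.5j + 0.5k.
(5, 3, 4)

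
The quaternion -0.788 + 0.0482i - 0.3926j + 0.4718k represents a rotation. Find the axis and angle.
axis = (0.0783, -0.6377, 0.7663), θ = 284°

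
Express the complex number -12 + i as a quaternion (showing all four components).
-12 + i + 0j + 0k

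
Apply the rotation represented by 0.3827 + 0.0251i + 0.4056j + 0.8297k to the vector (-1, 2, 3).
(0.533, 0.55, 3.662)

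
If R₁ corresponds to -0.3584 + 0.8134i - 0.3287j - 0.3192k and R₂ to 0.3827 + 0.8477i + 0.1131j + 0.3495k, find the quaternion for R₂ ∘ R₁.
-0.6779 + 0.0863i + 0.3885j - 0.6181k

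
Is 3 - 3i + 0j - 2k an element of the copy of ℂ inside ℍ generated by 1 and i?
No. The quaternion 3 - 3i - 2k has j-coefficient y = 0 and k-coefficient z = -2, not both zero, so it does not lie in the complex subalgebra spanned by 1 and i.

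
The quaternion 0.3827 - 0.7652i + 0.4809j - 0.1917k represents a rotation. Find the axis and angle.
axis = (-0.8283, 0.5205, -0.2075), θ = 3π/4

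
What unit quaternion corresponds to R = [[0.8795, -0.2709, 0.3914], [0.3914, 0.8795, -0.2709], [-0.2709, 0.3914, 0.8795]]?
0.9537 + 0.1736i + 0.1736j + 0.1736k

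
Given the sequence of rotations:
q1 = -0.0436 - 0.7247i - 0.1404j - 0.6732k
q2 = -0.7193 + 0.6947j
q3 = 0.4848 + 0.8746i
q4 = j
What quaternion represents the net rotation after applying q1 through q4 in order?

q2 · q1 = 0.1289 + 0.0536i + 0.0707j + 0.9877k
q3 · q2 · q1 = 0.0156 + 0.1387i - 0.8296j + 0.5407k
q4 · q3 · q2 · q1 = 0.8296 + 0.5407i + 0.0156j - 0.1387k
0.8296 + 0.5407i + 0.0156j - 0.1387k


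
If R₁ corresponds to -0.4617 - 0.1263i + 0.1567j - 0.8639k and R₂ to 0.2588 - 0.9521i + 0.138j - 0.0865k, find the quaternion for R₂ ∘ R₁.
-0.3361 + 0.3012i - 0.8348j - 0.3154k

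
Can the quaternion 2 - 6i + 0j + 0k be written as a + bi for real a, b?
Yes. The quaternion 2 - 6i has j- and k-coefficients y = z = 0, so it lies in the complex subalgebra spanned by 1 and i.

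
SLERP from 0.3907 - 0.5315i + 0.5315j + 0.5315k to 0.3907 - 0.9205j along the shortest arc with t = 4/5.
-0.2442 - 0.1372i + 0.9501j + 0.1372k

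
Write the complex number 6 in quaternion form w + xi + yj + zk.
6 + 0i + 0j + 0k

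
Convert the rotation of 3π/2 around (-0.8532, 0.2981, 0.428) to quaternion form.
-0.7071 - 0.6033i + 0.2108j + 0.3026k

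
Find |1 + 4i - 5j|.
√42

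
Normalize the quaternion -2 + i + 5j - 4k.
-0.2949 + 0.1474i + 0.7372j - 0.5898k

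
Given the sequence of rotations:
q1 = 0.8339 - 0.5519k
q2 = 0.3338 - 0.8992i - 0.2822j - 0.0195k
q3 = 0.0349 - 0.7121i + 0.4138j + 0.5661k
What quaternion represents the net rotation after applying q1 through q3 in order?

q2 · q1 = 0.2676 - 0.5941i - 0.7316j - 0.2005k
q3 · q2 · q1 = 0.0025 + 0.1199i - 0.3939j + 0.9113k
0.0025 + 0.1199i - 0.3939j + 0.9113k


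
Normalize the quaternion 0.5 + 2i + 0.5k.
0.2357 + 0.9428i + 0.2357k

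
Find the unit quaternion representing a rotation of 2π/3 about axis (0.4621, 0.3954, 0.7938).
0.5 + 0.4002i + 0.3424j + 0.6875k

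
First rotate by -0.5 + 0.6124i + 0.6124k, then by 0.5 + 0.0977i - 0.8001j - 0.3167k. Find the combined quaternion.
-0.1159 - 0.2326i + 0.1463j + 0.9545k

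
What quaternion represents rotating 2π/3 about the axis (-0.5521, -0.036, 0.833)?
0.5 - 0.4781i - 0.0312j + 0.7214k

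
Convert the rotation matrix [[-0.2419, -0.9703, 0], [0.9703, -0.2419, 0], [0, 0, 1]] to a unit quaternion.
0.6157 + 0.788k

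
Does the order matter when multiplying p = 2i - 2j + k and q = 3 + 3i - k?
Yes: pq = -5 + 8i - j + 9k ≠ -5 + 4i - 11j - 3k = qp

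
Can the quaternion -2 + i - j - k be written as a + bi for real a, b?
No. The quaternion -2 + i - j - k has j-coefficient y = -1 and k-coefficient z = -1, not both zero, so it does not lie in the complex subalgebra spanned by 1 and i.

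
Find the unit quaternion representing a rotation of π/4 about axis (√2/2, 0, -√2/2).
0.9239 + 0.2706i - 0.2706k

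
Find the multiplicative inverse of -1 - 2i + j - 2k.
-0.1 + 0.2i - 0.1j + 0.2k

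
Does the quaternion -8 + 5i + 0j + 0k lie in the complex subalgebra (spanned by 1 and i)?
Yes. The quaternion -8 + 5i has j- and k-coefficients y = z = 0, so it lies in the complex subalgebra spanned by 1 and i.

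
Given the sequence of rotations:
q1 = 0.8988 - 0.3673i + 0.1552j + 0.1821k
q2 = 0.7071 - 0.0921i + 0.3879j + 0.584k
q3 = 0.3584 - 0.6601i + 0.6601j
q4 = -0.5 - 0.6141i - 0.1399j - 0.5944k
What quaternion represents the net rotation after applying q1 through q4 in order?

q2 · q1 = 0.4352 - 0.3625i + 0.2607j + 0.7818k
q3 · q2 · q1 = -0.2554 + 0.0989i + 0.8968j + 0.3474k
q4 · q3 · q2 · q1 = 0.5204 + 0.5918i - 0.2581j - 0.5588k
0.5204 + 0.5918i - 0.2581j - 0.5588k


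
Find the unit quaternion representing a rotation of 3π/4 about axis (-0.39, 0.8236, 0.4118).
0.3827 - 0.3603i + 0.7609j + 0.3805k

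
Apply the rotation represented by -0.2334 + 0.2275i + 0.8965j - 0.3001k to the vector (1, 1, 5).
(-3.295, -0.895, -3.917)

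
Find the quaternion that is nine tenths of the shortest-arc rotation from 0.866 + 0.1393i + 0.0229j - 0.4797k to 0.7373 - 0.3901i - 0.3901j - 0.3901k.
0.7685 - 0.3417i - 0.3543j - 0.4089k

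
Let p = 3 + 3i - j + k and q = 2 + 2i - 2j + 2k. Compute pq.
-4 + 12i - 12j + 4k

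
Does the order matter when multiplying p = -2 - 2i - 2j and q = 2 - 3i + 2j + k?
Yes: pq = -6 - 6j - 12k ≠ -6 + 4i - 10j + 8k = qp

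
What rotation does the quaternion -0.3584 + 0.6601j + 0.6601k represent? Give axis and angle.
axis = (0, √2/2, √2/2), θ = 222°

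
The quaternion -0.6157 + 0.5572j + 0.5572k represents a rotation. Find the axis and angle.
axis = (0, √2/2, √2/2), θ = 256°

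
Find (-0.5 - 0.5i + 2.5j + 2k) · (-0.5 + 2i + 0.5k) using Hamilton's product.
0.25 + 0.5i + 3j - 6.25k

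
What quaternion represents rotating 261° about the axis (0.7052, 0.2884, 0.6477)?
-0.6494 + 0.5362i + 0.2193j + 0.4925k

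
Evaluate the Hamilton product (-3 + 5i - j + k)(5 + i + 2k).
-22 + 20i - 14j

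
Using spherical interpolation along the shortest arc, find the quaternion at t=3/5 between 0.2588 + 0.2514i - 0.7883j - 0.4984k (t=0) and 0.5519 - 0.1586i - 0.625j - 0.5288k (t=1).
0.4495 + 0.0066i - 0.7153j - 0.535k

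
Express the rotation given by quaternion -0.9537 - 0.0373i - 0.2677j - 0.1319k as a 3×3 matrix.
[[0.8219, -0.2316, 0.5205], [0.2716, 0.9624, -0.0005], [-0.5008, 0.1418, 0.8539]]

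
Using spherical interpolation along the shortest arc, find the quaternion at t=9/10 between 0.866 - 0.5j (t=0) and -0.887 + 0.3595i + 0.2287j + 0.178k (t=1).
0.8946 - 0.3261i - 0.2595j - 0.1614k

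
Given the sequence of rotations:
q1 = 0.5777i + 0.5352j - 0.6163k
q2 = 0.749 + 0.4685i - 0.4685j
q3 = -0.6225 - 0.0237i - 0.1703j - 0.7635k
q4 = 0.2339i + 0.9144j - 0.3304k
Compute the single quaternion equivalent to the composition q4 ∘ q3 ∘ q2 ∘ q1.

q2 · q1 = -0.0199 + 0.7214i + 0.6896j + 0.0598k
q3 · q2 · q1 = 0.1926 + 0.0677i - 0.9753j + 0.0845k
q4 · q3 · q2 · q1 = 0.9039 - 0.1999i + 0.134j - 0.3537k
0.9039 - 0.1999i + 0.134j - 0.3537k


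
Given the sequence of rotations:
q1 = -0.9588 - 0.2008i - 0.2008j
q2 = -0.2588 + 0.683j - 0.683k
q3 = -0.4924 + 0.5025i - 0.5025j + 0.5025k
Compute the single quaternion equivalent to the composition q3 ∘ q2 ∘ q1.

q2 · q1 = 0.3853 - 0.0852i - 0.4657j + 0.792k
q3 · q2 · q1 = -0.7789 + 0.0716i - 0.4051j - 0.4732k
-0.7789 + 0.0716i - 0.4051j - 0.4732k


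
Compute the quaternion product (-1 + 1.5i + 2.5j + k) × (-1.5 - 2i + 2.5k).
2 + 6i - 9.5j + k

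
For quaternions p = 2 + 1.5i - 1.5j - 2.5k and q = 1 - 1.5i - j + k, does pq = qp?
No: pq = 5.25 - 5.5i - 1.25j - 4.25k ≠ 5.25 + 2.5i - 5.75j + 3.25k = qp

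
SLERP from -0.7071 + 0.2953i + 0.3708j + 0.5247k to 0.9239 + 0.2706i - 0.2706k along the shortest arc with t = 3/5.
-0.9001 - 0.0447i + 0.1616j + 0.4021k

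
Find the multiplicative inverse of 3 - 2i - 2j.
0.1765 + 0.1176i + 0.1176j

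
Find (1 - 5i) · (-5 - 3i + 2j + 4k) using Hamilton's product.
-20 + 22i + 22j - 6k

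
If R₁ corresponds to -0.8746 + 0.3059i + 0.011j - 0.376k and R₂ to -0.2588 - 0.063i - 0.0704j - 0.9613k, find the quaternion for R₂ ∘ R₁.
-0.1151 + 0.013i - 0.259j + 0.9589k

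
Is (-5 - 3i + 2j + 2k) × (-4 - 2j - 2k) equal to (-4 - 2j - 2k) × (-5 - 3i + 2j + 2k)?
No: pq = 28 + 12i - 4j + 8k ≠ 28 + 12i + 8j - 4k = qp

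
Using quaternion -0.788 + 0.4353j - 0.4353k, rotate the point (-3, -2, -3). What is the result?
(2.704, -2.163, -3.163)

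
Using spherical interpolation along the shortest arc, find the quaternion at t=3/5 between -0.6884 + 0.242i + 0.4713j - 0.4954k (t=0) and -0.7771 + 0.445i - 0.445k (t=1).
-0.7671 + 0.3759i + 0.1961j - 0.4814k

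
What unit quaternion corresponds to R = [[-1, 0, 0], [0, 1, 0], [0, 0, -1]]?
j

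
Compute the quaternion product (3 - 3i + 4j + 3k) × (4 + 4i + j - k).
23 - 7i + 28j - 10k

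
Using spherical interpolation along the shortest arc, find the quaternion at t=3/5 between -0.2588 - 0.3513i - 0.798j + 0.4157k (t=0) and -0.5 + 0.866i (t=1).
0.238 - 0.8421i - 0.4292j + 0.2236k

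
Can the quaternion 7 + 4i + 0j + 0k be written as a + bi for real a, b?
Yes. The quaternion 7 + 4i has j- and k-coefficients y = z = 0, so it lies in the complex subalgebra spanned by 1 and i.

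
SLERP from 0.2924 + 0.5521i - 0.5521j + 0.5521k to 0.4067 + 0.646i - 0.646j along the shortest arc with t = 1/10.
0.3092 + 0.5709i - 0.5709j + 0.5025k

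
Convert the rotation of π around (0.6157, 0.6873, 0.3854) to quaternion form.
0.6157i + 0.6873j + 0.3854k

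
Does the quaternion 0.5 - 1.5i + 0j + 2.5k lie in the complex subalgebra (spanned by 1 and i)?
No. The quaternion 0.5 - 1.5i + 2.5k has j-coefficient y = 0 and k-coefficient z = 2.5, not both zero, so it does not lie in the complex subalgebra spanned by 1 and i.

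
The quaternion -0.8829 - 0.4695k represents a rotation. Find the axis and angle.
axis = (0, 0, -1), θ = 304°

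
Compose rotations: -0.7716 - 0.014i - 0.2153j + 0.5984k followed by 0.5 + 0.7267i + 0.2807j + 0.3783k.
-0.5416 - 0.3183i - 0.7644j - 0.1452k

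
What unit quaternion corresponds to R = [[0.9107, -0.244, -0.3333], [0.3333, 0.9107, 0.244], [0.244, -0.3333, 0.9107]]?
0.9659 - 0.1494i - 0.1494j + 0.1494k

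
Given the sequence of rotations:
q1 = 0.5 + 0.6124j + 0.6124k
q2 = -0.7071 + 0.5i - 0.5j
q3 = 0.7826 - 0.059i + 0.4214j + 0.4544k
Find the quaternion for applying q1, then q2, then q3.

q2 · q1 = -0.0474 - 0.0562i - 0.9892j - 0.1268k
q3 · q2 · q1 = 0.4341 + 0.3549i - 0.8271j - 0.0387k
0.4341 + 0.3549i - 0.8271j - 0.0387k


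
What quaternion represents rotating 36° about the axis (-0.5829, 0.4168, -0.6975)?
0.9511 - 0.1801i + 0.1288j - 0.2155k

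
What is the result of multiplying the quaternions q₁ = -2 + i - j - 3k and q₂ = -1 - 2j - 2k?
-6 - 5i + 7j + 5k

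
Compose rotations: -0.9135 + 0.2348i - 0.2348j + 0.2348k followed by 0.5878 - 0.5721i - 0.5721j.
-0.537 + 0.5263i + 0.5189j + 0.4067k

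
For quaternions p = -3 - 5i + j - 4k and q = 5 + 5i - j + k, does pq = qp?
No: pq = 15 - 43i - 7j - 23k ≠ 15 - 37i + 23j - 23k = qp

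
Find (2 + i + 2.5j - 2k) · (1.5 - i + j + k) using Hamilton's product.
3.5 + 4i + 6.75j + 2.5k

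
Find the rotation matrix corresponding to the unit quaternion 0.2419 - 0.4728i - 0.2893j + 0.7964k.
[[-0.4359, -0.1117, -0.893], [0.6589, -0.7156, -0.2321], [-0.6131, -0.6895, 0.3855]]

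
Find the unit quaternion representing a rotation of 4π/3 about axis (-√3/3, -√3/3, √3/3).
-0.5 - 0.5i - 0.5j + 0.5k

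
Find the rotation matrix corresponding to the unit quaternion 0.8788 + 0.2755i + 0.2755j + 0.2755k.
[[0.6964, -0.3324, 0.636], [0.636, 0.6964, -0.3324], [-0.3324, 0.636, 0.6964]]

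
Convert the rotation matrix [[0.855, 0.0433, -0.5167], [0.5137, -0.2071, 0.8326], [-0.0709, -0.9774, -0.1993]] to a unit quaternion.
0.6018 - 0.7519i - 0.1852j + 0.1954k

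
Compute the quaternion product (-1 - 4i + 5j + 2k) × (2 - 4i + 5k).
-28 + 21i + 22j + 19k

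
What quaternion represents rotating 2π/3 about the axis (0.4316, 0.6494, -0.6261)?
0.5 + 0.3738i + 0.5624j - 0.5422k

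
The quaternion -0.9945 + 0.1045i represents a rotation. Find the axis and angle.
axis = (1, 0, 0), θ = 348°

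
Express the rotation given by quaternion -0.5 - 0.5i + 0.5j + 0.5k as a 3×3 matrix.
[[0, 0, -1], [-1, 0, 0], [0, 1, 0]]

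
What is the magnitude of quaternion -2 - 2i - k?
3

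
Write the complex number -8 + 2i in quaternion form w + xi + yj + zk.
-8 + 2i + 0j + 0k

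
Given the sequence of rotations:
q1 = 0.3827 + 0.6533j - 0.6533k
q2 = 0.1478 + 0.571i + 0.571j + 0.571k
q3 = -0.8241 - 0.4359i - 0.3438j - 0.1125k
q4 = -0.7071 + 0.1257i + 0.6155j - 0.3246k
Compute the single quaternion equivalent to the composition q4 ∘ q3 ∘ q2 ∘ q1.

q2 · q1 = 0.0566 - 0.5275i + 0.6881j + 0.495k
q3 · q2 · q1 = 0.0157 + 0.3173i - 0.3114j - 0.8956k
q4 · q3 · q2 · q1 = -0.15 - 0.8747i + 0.2394j + 0.3937k
-0.15 - 0.8747i + 0.2394j + 0.3937k


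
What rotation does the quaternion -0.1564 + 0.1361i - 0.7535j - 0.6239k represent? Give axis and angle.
axis = (0.1378, -0.7629, -0.6317), θ = 198°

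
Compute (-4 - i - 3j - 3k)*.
-4 + i + 3j + 3k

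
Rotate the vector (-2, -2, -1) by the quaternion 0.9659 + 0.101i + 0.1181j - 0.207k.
(-2.807, -0.792, -0.704)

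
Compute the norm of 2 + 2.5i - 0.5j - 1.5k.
3.571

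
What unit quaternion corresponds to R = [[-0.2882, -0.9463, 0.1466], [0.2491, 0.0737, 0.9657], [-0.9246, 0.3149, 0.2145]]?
0.5 - 0.3254i + 0.5356j + 0.5977k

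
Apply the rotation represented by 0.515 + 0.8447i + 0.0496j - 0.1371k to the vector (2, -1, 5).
(0.787, -4.068, -3.582)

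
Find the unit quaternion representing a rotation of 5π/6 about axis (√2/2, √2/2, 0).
0.2588 + 0.683i + 0.683j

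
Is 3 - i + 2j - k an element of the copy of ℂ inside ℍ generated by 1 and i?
No. The quaternion 3 - i + 2j - k has j-coefficient y = 2 and k-coefficient z = -1, not both zero, so it does not lie in the complex subalgebra spanned by 1 and i.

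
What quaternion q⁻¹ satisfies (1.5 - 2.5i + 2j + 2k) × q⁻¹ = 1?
0.0909 + 0.1515i - 0.1212j - 0.1212k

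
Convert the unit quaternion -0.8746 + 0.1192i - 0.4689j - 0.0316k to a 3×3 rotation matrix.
[[0.5583, -0.1671, 0.8127], [-0.0565, 0.9696, 0.2381], [-0.8277, -0.1789, 0.5318]]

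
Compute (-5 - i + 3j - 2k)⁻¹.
-0.1282 + 0.0256i - 0.0769j + 0.0513k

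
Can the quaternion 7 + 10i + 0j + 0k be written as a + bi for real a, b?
Yes. The quaternion 7 + 10i has j- and k-coefficients y = z = 0, so it lies in the complex subalgebra spanned by 1 and i.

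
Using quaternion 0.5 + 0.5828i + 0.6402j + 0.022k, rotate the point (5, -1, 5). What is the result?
(3.502, 0.748, -6.179)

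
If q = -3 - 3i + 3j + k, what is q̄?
-3 + 3i - 3j - k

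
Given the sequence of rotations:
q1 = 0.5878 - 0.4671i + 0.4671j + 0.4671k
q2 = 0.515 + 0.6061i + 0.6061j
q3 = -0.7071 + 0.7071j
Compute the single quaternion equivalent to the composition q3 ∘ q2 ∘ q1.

q2 · q1 = 0.3027 + 0.3988i + 0.3137j + 0.8068k
q3 · q2 · q1 = -0.4359 + 0.2885i - 0.0078j - 0.8525k
-0.4359 + 0.2885i - 0.0078j - 0.8525k


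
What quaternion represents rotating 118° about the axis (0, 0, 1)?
0.515 + 0.8572k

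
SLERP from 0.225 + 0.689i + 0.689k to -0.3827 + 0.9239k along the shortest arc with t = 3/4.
-0.2435 + 0.2018i + 0.9487k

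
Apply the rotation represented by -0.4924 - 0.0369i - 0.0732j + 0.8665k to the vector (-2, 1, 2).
(1.9, 0.865, 2.155)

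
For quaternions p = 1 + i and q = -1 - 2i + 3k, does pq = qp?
No: pq = 1 - 3i - 3j + 3k ≠ 1 - 3i + 3j + 3k = qp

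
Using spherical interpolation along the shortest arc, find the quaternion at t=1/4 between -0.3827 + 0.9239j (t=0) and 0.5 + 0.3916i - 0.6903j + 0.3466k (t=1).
-0.4268 - 0.1035i + 0.8937j - 0.0916k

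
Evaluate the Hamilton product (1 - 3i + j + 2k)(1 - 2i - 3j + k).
-4 + 2i - 3j + 14k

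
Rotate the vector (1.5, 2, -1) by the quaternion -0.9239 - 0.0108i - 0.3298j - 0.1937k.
(-0.254, 2.289, -1.395)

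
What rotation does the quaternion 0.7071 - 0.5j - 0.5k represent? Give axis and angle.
axis = (0, -√2/2, -√2/2), θ = π/2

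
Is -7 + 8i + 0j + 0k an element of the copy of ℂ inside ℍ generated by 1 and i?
Yes. The quaternion -7 + 8i has j- and k-coefficients y = z = 0, so it lies in the complex subalgebra spanned by 1 and i.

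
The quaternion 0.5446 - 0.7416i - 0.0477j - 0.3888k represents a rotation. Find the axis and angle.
axis = (-0.8842, -0.0569, -0.4636), θ = 114°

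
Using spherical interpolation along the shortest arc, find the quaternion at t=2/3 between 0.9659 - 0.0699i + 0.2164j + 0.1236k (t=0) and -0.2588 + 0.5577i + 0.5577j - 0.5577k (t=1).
0.6335 - 0.4761i - 0.3496j + 0.4998k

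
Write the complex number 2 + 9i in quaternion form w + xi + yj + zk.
2 + 9i + 0j + 0k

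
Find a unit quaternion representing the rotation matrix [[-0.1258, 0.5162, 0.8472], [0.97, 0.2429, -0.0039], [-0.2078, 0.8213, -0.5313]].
0.3827 + 0.5391i + 0.6892j + 0.2965k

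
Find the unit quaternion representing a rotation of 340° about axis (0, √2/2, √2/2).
-0.9848 + 0.1228j + 0.1228k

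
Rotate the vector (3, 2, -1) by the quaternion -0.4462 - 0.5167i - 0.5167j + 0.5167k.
(1.859, 1.078, -3.063)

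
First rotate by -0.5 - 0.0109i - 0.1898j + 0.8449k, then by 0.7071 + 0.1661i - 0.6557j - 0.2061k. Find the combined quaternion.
-0.3021 - 0.6839i + 0.0556j + 0.6618k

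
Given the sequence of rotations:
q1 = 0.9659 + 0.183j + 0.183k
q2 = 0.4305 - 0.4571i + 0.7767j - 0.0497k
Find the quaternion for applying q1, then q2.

q2 · q1 = 0.2828 - 0.2903i + 0.9126j - 0.0529k
0.2828 - 0.2903i + 0.9126j - 0.0529k


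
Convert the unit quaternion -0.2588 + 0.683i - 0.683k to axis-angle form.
axis = (√2/2, 0, -√2/2), θ = 7π/6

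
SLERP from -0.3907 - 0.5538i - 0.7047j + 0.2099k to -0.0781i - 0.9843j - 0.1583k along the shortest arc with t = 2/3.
-0.1432 - 0.2582i - 0.9548j - 0.0351k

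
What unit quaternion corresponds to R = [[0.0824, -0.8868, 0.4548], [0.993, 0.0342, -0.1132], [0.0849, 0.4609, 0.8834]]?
0.7071 + 0.203i + 0.1308j + 0.6646k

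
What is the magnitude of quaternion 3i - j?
√10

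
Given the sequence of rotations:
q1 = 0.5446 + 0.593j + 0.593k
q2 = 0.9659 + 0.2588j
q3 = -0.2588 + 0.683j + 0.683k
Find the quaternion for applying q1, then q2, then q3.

q2 · q1 = 0.3726 + 0.1535i + 0.7137j + 0.5728k
q3 · q2 · q1 = -0.9751 - 0.136i + 0.1746j + 0.0014k
-0.9751 - 0.136i + 0.1746j + 0.0014k


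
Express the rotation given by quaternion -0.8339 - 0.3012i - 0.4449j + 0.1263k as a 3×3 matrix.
[[0.5722, 0.4787, 0.6659], [0.0574, 0.7867, -0.6147], [-0.8181, 0.39, 0.4227]]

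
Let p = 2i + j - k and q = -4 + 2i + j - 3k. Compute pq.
-8 - 10i + 4k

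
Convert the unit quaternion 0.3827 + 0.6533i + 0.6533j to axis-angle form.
axis = (√2/2, √2/2, 0), θ = 3π/4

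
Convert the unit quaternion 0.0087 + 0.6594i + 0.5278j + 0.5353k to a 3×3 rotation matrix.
[[-0.1302, 0.6867, 0.7151], [0.7054, -0.4427, 0.5536], [0.6968, 0.5765, -0.4268]]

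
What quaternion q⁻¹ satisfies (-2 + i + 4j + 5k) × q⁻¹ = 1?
-0.0435 - 0.0217i - 0.087j - 0.1087k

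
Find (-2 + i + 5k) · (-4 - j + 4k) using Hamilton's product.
-12 + i - 2j - 29k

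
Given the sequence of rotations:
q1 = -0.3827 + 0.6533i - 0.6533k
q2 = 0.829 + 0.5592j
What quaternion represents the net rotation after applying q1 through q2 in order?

q2 · q1 = -0.3173 + 0.1763i - 0.214j - 0.9069k
-0.3173 + 0.1763i - 0.214j - 0.9069k


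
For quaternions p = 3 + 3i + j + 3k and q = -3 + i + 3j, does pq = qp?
No: pq = -15 - 15i + 9j - k ≠ -15 + 3i + 3j - 17k = qp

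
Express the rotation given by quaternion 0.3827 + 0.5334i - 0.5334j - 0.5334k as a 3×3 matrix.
[[-0.1381, -0.1608, -0.9773], [-0.9773, -0.1381, 0.1608], [-0.1608, 0.9773, -0.1381]]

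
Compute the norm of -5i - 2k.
√29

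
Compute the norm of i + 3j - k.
√11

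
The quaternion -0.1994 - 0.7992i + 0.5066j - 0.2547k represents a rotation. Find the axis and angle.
axis = (-0.8156, 0.517, -0.2599), θ = 203°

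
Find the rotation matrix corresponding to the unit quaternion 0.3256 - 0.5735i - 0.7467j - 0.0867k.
[[-0.1302, 0.9129, -0.3868], [0.8, 0.3272, 0.5029], [0.5857, -0.244, -0.7729]]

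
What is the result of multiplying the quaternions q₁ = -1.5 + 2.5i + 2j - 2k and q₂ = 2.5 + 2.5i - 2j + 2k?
-2 + 2.5i - 2j - 18k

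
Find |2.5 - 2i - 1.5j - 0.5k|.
3.571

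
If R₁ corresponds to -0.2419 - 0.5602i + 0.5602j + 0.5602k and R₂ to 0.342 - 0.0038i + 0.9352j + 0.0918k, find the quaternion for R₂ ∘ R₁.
-0.6602 + 0.2818i - 0.0839j + 0.6912k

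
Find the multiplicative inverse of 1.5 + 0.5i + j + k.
0.3333 - 0.1111i - 0.2222j - 0.2222k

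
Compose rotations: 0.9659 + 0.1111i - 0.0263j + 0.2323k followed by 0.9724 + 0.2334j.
0.9454 + 0.1623i + 0.1999j + 0.2k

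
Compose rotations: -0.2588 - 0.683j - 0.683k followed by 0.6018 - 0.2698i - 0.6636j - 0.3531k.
-0.8502 + 0.2819i - 0.4236j - 0.1354k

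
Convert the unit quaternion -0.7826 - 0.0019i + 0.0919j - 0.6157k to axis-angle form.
axis = (-0.0031, 0.1476, -0.989), θ = 283°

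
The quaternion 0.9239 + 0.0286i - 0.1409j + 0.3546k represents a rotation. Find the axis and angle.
axis = (0.0747, -0.3682, 0.9267), θ = π/4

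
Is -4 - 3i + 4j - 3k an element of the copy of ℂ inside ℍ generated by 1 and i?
No. The quaternion -4 - 3i + 4j - 3k has j-coefficient y = 4 and k-coefficient z = -3, not both zero, so it does not lie in the complex subalgebra spanned by 1 and i.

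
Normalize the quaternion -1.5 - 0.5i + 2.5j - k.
-0.4804 - 0.1601i + 0.8006j - 0.3203k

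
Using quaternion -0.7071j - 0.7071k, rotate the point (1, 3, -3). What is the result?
(-1, -3, 3)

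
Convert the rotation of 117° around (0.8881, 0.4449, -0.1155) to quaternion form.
0.5225 + 0.7572i + 0.3793j - 0.0985k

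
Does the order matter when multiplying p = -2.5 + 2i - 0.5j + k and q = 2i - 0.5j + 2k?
Yes: pq = -6.25 - 5.5i - 0.75j - 5k ≠ -6.25 - 4.5i + 3.25j - 5k = qp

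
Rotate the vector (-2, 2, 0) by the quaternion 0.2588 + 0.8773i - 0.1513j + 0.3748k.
(-2.265, -1.498, -0.791)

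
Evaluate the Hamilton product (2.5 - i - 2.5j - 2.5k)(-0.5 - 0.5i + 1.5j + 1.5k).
5.75 - 0.75i + 7.75j + 2.25k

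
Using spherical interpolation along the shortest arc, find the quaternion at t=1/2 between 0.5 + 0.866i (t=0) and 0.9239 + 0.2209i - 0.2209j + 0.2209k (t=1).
0.7831 + 0.5977i - 0.1215j + 0.1215k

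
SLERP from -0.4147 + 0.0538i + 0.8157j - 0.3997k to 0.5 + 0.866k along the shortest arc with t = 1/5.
-0.4702 + 0.0458i + 0.6939j - 0.5434k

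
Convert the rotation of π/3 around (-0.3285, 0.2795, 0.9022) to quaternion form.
0.866 - 0.1643i + 0.1398j + 0.4511k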